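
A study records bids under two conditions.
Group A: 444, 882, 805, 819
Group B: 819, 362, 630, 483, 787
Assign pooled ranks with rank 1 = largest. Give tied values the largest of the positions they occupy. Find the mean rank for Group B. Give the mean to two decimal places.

Sorted (descending): 882, 819, 819, 805, 787, 630, 483, 444, 362
The 2 values of 819 occupy positions 2–3 → each gets rank 3.
Group B values → pooled ranks: 819→3, 362→9, 630→6, 483→7, 787→5
Mean rank = (3 + 9 + 6 + 7 + 5) / 5 = 6.00

6.00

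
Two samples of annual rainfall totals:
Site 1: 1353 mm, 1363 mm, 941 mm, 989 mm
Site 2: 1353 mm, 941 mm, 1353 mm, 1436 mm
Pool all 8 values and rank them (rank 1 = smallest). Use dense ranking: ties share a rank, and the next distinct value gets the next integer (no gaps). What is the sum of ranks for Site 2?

Sorted (ascending): 941, 941, 989, 1353, 1353, 1353, 1363, 1436
The 2 values of 941 share dense rank 1.
The 3 values of 1353 share dense rank 3.
Remaining distinct values take the next consecutive integers.
Site 2 values → pooled ranks: 1353→3, 941→1, 1353→3, 1436→5
Rank sum = 3 + 1 + 3 + 5 = 12

12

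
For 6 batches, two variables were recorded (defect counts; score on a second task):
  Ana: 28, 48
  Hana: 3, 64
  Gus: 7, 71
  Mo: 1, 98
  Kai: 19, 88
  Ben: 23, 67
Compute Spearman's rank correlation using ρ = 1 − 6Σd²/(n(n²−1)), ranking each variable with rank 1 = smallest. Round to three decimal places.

-0.600

Ranks of variable 1: 6, 2, 3, 1, 4, 5
Ranks of variable 2: 1, 2, 4, 6, 5, 3
d = r₁ − r₂: 5, 0, -1, -5, -1, 2
d²: 25, 0, 1, 25, 1, 4; Σd² = 56
ρ = 1 − 6·56/(6·35) = 1 − 336/210 = -0.600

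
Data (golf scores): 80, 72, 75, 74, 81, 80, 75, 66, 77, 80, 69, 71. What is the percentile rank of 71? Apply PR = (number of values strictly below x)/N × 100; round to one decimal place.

N = 12.
Strictly below 71: 2. Equal to 71: 1.
PR = 2/12 × 100 = 16.7

16.7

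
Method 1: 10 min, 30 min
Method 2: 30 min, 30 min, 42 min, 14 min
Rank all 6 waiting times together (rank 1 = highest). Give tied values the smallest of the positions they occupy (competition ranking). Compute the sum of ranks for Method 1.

Sorted (descending): 42, 30, 30, 30, 14, 10
The 3 values of 30 occupy positions 2–4 → each gets rank 2.
Method 1 values → pooled ranks: 10→6, 30→2
Rank sum = 6 + 2 = 8

8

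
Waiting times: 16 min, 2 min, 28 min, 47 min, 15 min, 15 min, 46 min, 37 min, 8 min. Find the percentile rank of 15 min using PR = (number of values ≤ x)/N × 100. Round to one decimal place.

N = 9.
Strictly below 15: 2. Equal to 15: 2.
PR = 4/9 × 100 = 44.4

44.4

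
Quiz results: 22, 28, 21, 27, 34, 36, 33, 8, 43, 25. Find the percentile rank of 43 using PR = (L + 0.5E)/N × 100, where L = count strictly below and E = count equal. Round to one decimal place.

N = 10.
Strictly below 43: 9. Equal to 43: 1.
PR = (9 + 0.5·1)/10 × 100 = 95.0

95.0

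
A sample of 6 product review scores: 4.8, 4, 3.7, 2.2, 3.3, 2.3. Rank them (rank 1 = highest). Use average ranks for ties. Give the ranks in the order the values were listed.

Sorted (descending): 4.8, 4, 3.7, 3.3, 2.3, 2.2
No ties — each value takes its position as its rank.

1, 2, 3, 6, 4, 5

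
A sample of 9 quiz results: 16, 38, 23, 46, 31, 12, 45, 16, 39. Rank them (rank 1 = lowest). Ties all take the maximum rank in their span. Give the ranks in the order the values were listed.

3, 6, 4, 9, 5, 1, 8, 3, 7

Sorted (ascending): 12, 16, 16, 23, 31, 38, 39, 45, 46
The 2 values of 16 occupy positions 2–3 → each gets rank 3.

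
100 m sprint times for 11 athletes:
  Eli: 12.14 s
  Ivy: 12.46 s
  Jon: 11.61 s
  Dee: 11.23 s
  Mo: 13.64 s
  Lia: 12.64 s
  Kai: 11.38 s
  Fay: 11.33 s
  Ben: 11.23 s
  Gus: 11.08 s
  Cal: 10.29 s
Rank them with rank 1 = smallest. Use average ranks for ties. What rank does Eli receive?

Sorted (ascending): 10.29, 11.08, 11.23, 11.23, 11.33, 11.38, 11.61, 12.14, 12.46, 12.64, 13.64
The 2 values of 11.23 occupy positions 3–4 → average rank (3+4)/2 = 3.5.
Eli has value 12.14 s → rank 8.

8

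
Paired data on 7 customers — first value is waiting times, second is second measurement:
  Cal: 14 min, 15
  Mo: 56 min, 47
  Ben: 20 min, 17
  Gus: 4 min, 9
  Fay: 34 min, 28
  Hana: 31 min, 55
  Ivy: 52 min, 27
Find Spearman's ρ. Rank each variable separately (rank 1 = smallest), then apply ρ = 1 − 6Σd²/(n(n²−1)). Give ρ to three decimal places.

0.750

Ranks of variable 1: 2, 7, 3, 1, 5, 4, 6
Ranks of variable 2: 2, 6, 3, 1, 5, 7, 4
d = r₁ − r₂: 0, 1, 0, 0, 0, -3, 2
d²: 0, 1, 0, 0, 0, 9, 4; Σd² = 14
ρ = 1 − 6·14/(7·48) = 1 − 84/336 = 0.750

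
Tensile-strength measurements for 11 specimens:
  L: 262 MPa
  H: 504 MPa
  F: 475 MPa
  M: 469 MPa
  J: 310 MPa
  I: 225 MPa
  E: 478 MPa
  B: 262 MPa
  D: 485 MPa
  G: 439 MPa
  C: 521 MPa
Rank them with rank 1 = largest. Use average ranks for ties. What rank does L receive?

Sorted (descending): 521, 504, 485, 478, 475, 469, 439, 310, 262, 262, 225
The 2 values of 262 occupy positions 9–10 → average rank (9+10)/2 = 9.5.
L has value 262 MPa → rank 9.5.

9.5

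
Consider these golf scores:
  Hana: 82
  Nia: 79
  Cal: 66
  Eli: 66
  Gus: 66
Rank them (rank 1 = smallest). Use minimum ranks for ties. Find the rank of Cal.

Sorted (ascending): 66, 66, 66, 79, 82
The 3 values of 66 occupy positions 1–3 → each gets rank 1.
Cal has value 66 → rank 1.

1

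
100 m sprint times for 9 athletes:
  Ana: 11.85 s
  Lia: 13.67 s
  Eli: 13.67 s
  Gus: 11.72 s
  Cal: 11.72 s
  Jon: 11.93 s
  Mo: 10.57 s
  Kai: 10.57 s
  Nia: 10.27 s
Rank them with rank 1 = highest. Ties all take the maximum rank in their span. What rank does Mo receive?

8

Sorted (descending): 13.67, 13.67, 11.93, 11.85, 11.72, 11.72, 10.57, 10.57, 10.27
The 2 values of 13.67 occupy positions 1–2 → each gets rank 2.
The 2 values of 11.72 occupy positions 5–6 → each gets rank 6.
The 2 values of 10.57 occupy positions 7–8 → each gets rank 8.
Mo has value 10.57 s → rank 8.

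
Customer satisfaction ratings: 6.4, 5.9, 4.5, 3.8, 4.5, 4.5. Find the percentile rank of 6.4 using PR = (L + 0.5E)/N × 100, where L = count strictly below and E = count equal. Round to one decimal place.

91.7

N = 6.
Strictly below 6.4: 5. Equal to 6.4: 1.
PR = (5 + 0.5·1)/6 × 100 = 91.7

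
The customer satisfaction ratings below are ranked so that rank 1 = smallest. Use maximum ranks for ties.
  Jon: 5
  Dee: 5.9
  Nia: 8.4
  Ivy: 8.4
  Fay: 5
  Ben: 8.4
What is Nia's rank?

6

Sorted (ascending): 5, 5, 5.9, 8.4, 8.4, 8.4
The 2 values of 5 occupy positions 1–2 → each gets rank 2.
The 3 values of 8.4 occupy positions 4–6 → each gets rank 6.
Nia has value 8.4 → rank 6.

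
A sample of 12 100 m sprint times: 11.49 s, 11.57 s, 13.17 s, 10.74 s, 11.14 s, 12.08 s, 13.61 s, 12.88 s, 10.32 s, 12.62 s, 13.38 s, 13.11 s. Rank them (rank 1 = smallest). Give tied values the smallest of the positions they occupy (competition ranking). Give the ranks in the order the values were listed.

Sorted (ascending): 10.32, 10.74, 11.14, 11.49, 11.57, 12.08, 12.62, 12.88, 13.11, 13.17, 13.38, 13.61
No ties — each value takes its position as its rank.

4, 5, 10, 2, 3, 6, 12, 8, 1, 7, 11, 9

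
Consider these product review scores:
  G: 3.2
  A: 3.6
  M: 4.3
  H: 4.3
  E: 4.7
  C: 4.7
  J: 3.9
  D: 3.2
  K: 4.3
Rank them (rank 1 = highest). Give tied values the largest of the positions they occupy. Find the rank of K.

5

Sorted (descending): 4.7, 4.7, 4.3, 4.3, 4.3, 3.9, 3.6, 3.2, 3.2
The 2 values of 4.7 occupy positions 1–2 → each gets rank 2.
The 3 values of 4.3 occupy positions 3–5 → each gets rank 5.
The 2 values of 3.2 occupy positions 8–9 → each gets rank 9.
K has value 4.3 → rank 5.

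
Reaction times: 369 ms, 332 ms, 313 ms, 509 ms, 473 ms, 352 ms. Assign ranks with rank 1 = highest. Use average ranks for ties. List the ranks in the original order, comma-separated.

Sorted (descending): 509, 473, 369, 352, 332, 313
No ties — each value takes its position as its rank.

3, 5, 6, 1, 2, 4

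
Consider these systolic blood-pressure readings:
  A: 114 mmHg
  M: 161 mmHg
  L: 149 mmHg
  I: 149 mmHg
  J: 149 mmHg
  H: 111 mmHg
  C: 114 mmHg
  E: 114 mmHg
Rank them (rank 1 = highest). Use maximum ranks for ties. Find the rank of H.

Sorted (descending): 161, 149, 149, 149, 114, 114, 114, 111
The 3 values of 149 occupy positions 2–4 → each gets rank 4.
The 3 values of 114 occupy positions 5–7 → each gets rank 7.
H has value 111 mmHg → rank 8.

8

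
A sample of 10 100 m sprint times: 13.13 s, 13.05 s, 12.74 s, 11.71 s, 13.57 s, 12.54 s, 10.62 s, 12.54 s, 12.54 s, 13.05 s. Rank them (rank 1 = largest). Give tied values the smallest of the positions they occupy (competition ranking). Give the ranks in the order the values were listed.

2, 3, 5, 9, 1, 6, 10, 6, 6, 3

Sorted (descending): 13.57, 13.13, 13.05, 13.05, 12.74, 12.54, 12.54, 12.54, 11.71, 10.62
The 2 values of 13.05 occupy positions 3–4 → each gets rank 3.
The 3 values of 12.54 occupy positions 6–8 → each gets rank 6.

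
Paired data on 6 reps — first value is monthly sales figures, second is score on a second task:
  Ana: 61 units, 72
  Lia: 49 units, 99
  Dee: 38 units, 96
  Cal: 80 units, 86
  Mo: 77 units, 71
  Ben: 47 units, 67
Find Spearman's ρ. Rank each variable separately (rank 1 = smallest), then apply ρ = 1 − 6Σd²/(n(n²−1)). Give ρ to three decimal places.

Ranks of variable 1: 4, 3, 1, 6, 5, 2
Ranks of variable 2: 3, 6, 5, 4, 2, 1
d = r₁ − r₂: 1, -3, -4, 2, 3, 1
d²: 1, 9, 16, 4, 9, 1; Σd² = 40
ρ = 1 − 6·40/(6·35) = 1 − 240/210 = -0.143

-0.143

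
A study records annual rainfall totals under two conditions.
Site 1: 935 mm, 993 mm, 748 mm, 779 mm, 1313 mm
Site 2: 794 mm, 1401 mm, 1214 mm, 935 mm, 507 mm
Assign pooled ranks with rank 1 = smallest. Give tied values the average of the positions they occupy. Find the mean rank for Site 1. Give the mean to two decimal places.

Sorted (ascending): 507, 748, 779, 794, 935, 935, 993, 1214, 1313, 1401
The 2 values of 935 occupy positions 5–6 → average rank (5+6)/2 = 5.5.
Site 1 values → pooled ranks: 935→5.5, 993→7, 748→2, 779→3, 1313→9
Mean rank = (5.5 + 7 + 2 + 3 + 9) / 5 = 5.30

5.30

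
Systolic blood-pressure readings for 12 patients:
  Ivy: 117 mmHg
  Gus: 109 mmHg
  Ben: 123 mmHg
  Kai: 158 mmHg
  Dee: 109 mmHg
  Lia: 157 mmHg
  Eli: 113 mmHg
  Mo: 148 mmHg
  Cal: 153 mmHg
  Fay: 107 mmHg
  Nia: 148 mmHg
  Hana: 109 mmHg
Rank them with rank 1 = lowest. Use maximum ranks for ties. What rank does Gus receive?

4

Sorted (ascending): 107, 109, 109, 109, 113, 117, 123, 148, 148, 153, 157, 158
The 3 values of 109 occupy positions 2–4 → each gets rank 4.
The 2 values of 148 occupy positions 8–9 → each gets rank 9.
Gus has value 109 mmHg → rank 4.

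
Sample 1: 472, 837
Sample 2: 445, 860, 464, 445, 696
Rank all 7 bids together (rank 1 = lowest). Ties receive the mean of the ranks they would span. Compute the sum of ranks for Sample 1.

Sorted (ascending): 445, 445, 464, 472, 696, 837, 860
The 2 values of 445 occupy positions 1–2 → average rank (1+2)/2 = 1.5.
Sample 1 values → pooled ranks: 472→4, 837→6
Rank sum = 4 + 6 = 10

10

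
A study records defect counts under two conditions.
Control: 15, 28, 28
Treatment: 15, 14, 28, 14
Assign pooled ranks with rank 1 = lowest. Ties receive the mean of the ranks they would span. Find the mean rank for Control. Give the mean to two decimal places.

Sorted (ascending): 14, 14, 15, 15, 28, 28, 28
The 2 values of 14 occupy positions 1–2 → average rank (1+2)/2 = 1.5.
The 2 values of 15 occupy positions 3–4 → average rank (3+4)/2 = 3.5.
The 3 values of 28 occupy positions 5–7 → average rank 6.
Control values → pooled ranks: 15→3.5, 28→6, 28→6
Mean rank = (3.5 + 6 + 6) / 3 = 5.17

5.17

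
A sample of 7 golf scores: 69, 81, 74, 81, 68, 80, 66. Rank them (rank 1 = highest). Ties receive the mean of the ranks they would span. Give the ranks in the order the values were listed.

Sorted (descending): 81, 81, 80, 74, 69, 68, 66
The 2 values of 81 occupy positions 1–2 → average rank (1+2)/2 = 1.5.

5, 1.5, 4, 1.5, 6, 3, 7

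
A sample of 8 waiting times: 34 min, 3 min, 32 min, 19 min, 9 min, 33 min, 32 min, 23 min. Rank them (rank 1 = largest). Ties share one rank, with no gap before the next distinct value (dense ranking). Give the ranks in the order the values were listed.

1, 7, 3, 5, 6, 2, 3, 4

Sorted (descending): 34, 33, 32, 32, 23, 19, 9, 3
The 2 values of 32 share dense rank 3.
Remaining distinct values take the next consecutive integers.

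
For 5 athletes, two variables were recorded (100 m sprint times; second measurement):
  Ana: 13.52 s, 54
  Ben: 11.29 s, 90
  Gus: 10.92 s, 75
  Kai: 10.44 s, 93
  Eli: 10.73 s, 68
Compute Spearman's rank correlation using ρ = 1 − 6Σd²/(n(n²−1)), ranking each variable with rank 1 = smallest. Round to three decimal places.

-0.600

Ranks of variable 1: 5, 4, 3, 1, 2
Ranks of variable 2: 1, 4, 3, 5, 2
d = r₁ − r₂: 4, 0, 0, -4, 0
d²: 16, 0, 0, 16, 0; Σd² = 32
ρ = 1 − 6·32/(5·24) = 1 − 192/120 = -0.600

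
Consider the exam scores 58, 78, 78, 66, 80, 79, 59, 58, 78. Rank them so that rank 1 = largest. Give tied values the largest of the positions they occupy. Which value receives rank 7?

Sorted (descending): 80, 79, 78, 78, 78, 66, 59, 58, 58
The 3 values of 78 occupy positions 3–5 → each gets rank 5.
The 2 values of 58 occupy positions 8–9 → each gets rank 9.
Rank 7 → value 59.

59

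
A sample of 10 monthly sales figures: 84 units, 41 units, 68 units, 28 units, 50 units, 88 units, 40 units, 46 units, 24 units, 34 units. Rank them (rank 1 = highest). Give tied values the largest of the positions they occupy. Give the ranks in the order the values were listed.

Sorted (descending): 88, 84, 68, 50, 46, 41, 40, 34, 28, 24
No ties — each value takes its position as its rank.

2, 6, 3, 9, 4, 1, 7, 5, 10, 8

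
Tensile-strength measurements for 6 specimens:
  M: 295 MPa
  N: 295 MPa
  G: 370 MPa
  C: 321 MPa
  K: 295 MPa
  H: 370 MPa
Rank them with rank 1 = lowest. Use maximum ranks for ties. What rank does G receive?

6

Sorted (ascending): 295, 295, 295, 321, 370, 370
The 3 values of 295 occupy positions 1–3 → each gets rank 3.
The 2 values of 370 occupy positions 5–6 → each gets rank 6.
G has value 370 MPa → rank 6.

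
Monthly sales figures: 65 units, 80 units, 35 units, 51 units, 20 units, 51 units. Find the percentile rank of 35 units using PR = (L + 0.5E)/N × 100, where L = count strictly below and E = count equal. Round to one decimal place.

25.0

N = 6.
Strictly below 35: 1. Equal to 35: 1.
PR = (1 + 0.5·1)/6 × 100 = 25.0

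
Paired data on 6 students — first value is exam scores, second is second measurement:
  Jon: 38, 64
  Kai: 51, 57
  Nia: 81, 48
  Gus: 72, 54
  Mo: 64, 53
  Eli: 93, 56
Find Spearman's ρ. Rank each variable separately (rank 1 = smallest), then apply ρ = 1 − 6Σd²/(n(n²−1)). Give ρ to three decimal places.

-0.600

Ranks of variable 1: 1, 2, 5, 4, 3, 6
Ranks of variable 2: 6, 5, 1, 3, 2, 4
d = r₁ − r₂: -5, -3, 4, 1, 1, 2
d²: 25, 9, 16, 1, 1, 4; Σd² = 56
ρ = 1 − 6·56/(6·35) = 1 − 336/210 = -0.600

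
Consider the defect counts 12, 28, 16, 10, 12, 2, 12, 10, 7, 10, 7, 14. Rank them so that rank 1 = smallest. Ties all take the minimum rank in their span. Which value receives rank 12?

Sorted (ascending): 2, 7, 7, 10, 10, 10, 12, 12, 12, 14, 16, 28
The 2 values of 7 occupy positions 2–3 → each gets rank 2.
The 3 values of 10 occupy positions 4–6 → each gets rank 4.
The 3 values of 12 occupy positions 7–9 → each gets rank 7.
Rank 12 → value 28.

28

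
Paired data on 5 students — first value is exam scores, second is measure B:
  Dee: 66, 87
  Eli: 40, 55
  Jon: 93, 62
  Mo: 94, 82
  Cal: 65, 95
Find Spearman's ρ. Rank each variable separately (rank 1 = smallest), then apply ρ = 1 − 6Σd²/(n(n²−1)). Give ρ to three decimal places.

0.100

Ranks of variable 1: 3, 1, 4, 5, 2
Ranks of variable 2: 4, 1, 2, 3, 5
d = r₁ − r₂: -1, 0, 2, 2, -3
d²: 1, 0, 4, 4, 9; Σd² = 18
ρ = 1 − 6·18/(5·24) = 1 − 108/120 = 0.100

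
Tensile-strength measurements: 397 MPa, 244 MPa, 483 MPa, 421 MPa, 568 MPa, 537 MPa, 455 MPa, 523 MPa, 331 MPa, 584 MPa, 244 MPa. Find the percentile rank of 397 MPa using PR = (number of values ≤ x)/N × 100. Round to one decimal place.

N = 11.
Strictly below 397: 3. Equal to 397: 1.
PR = 4/11 × 100 = 36.4

36.4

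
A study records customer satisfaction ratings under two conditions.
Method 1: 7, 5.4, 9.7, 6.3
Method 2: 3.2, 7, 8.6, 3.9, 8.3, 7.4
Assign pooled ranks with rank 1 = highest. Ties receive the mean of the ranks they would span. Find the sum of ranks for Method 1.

Sorted (descending): 9.7, 8.6, 8.3, 7.4, 7, 7, 6.3, 5.4, 3.9, 3.2
The 2 values of 7 occupy positions 5–6 → average rank (5+6)/2 = 5.5.
Method 1 values → pooled ranks: 7→5.5, 5.4→8, 9.7→1, 6.3→7
Rank sum = 5.5 + 8 + 1 + 7 = 21.5

21.5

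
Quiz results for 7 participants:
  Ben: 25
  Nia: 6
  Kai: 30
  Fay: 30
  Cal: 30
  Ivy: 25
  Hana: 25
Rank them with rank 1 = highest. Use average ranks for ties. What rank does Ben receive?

Sorted (descending): 30, 30, 30, 25, 25, 25, 6
The 3 values of 30 occupy positions 1–3 → average rank 2.
The 3 values of 25 occupy positions 4–6 → average rank 5.
Ben has value 25 → rank 5.

5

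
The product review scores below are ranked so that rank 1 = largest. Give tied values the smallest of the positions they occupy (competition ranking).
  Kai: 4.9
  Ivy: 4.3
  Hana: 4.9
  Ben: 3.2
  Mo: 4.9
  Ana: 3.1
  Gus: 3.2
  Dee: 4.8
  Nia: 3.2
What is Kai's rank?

1

Sorted (descending): 4.9, 4.9, 4.9, 4.8, 4.3, 3.2, 3.2, 3.2, 3.1
The 3 values of 4.9 occupy positions 1–3 → each gets rank 1.
The 3 values of 3.2 occupy positions 6–8 → each gets rank 6.
Kai has value 4.9 → rank 1.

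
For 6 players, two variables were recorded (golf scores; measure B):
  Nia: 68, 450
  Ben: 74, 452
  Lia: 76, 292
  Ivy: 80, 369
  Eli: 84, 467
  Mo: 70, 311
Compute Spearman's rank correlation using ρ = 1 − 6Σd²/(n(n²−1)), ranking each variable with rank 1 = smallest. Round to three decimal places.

0.257

Ranks of variable 1: 1, 3, 4, 5, 6, 2
Ranks of variable 2: 4, 5, 1, 3, 6, 2
d = r₁ − r₂: -3, -2, 3, 2, 0, 0
d²: 9, 4, 9, 4, 0, 0; Σd² = 26
ρ = 1 − 6·26/(6·35) = 1 − 156/210 = 0.257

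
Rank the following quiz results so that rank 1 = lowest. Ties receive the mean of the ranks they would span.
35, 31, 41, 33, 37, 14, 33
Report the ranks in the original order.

5, 2, 7, 3.5, 6, 1, 3.5

Sorted (ascending): 14, 31, 33, 33, 35, 37, 41
The 2 values of 33 occupy positions 3–4 → average rank (3+4)/2 = 3.5.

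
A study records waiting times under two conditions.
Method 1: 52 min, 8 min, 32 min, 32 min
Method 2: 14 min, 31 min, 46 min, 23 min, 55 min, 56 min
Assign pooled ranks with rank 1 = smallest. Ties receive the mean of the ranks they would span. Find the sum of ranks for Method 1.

20

Sorted (ascending): 8, 14, 23, 31, 32, 32, 46, 52, 55, 56
The 2 values of 32 occupy positions 5–6 → average rank (5+6)/2 = 5.5.
Method 1 values → pooled ranks: 52→8, 8→1, 32→5.5, 32→5.5
Rank sum = 8 + 1 + 5.5 + 5.5 = 20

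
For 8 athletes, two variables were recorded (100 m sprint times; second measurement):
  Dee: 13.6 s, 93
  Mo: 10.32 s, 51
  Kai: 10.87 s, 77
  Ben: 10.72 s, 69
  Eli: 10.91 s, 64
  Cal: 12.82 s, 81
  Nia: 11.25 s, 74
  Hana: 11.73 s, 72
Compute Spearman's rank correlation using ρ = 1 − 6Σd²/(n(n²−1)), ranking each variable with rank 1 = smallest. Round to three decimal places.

Ranks of variable 1: 8, 1, 3, 2, 4, 7, 5, 6
Ranks of variable 2: 8, 1, 6, 3, 2, 7, 5, 4
d = r₁ − r₂: 0, 0, -3, -1, 2, 0, 0, 2
d²: 0, 0, 9, 1, 4, 0, 0, 4; Σd² = 18
ρ = 1 − 6·18/(8·63) = 1 − 108/504 = 0.786

0.786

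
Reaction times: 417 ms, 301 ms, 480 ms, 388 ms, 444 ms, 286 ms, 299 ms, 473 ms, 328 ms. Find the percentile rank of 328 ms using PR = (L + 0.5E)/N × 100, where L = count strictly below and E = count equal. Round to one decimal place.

N = 9.
Strictly below 328: 3. Equal to 328: 1.
PR = (3 + 0.5·1)/9 × 100 = 38.9

38.9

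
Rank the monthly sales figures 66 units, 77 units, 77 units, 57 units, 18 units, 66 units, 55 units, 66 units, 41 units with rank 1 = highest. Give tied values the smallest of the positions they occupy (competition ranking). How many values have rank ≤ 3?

5

Sorted (descending): 77, 77, 66, 66, 66, 57, 55, 41, 18
The 2 values of 77 occupy positions 1–2 → each gets rank 1.
The 3 values of 66 occupy positions 3–5 → each gets rank 3.
Ranks ≤ 3: {1, 1, 3, 3, 3} → 5 values.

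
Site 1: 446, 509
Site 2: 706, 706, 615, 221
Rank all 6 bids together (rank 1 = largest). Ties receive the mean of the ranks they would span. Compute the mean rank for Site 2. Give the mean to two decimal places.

3.00

Sorted (descending): 706, 706, 615, 509, 446, 221
The 2 values of 706 occupy positions 1–2 → average rank (1+2)/2 = 1.5.
Site 2 values → pooled ranks: 706→1.5, 706→1.5, 615→3, 221→6
Mean rank = (1.5 + 1.5 + 3 + 6) / 4 = 3.00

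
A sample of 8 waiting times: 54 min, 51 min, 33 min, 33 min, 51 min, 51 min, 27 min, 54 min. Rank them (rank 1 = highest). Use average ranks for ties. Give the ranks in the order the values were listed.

1.5, 4, 6.5, 6.5, 4, 4, 8, 1.5

Sorted (descending): 54, 54, 51, 51, 51, 33, 33, 27
The 2 values of 54 occupy positions 1–2 → average rank (1+2)/2 = 1.5.
The 3 values of 51 occupy positions 3–5 → average rank 4.
The 2 values of 33 occupy positions 6–7 → average rank (6+7)/2 = 6.5.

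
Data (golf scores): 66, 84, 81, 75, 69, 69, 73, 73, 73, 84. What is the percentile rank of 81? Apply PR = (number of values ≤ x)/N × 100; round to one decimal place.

80.0

N = 10.
Strictly below 81: 7. Equal to 81: 1.
PR = 8/10 × 100 = 80.0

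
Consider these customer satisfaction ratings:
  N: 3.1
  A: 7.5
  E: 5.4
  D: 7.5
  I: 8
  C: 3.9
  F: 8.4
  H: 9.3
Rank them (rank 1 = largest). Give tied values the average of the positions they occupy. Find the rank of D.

Sorted (descending): 9.3, 8.4, 8, 7.5, 7.5, 5.4, 3.9, 3.1
The 2 values of 7.5 occupy positions 4–5 → average rank (4+5)/2 = 4.5.
D has value 7.5 → rank 4.5.

4.5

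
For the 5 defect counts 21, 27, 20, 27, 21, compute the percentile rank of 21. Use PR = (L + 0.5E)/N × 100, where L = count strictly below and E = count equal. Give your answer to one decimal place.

40.0

N = 5.
Strictly below 21: 1. Equal to 21: 2.
PR = (1 + 0.5·2)/5 × 100 = 40.0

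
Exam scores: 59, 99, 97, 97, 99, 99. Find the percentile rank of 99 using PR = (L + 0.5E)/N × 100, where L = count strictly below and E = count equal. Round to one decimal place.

N = 6.
Strictly below 99: 3. Equal to 99: 3.
PR = (3 + 0.5·3)/6 × 100 = 75.0

75.0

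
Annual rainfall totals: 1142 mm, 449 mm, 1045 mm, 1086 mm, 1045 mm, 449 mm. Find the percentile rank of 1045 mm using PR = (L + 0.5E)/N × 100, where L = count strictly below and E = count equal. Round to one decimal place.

N = 6.
Strictly below 1045: 2. Equal to 1045: 2.
PR = (2 + 0.5·2)/6 × 100 = 50.0

50.0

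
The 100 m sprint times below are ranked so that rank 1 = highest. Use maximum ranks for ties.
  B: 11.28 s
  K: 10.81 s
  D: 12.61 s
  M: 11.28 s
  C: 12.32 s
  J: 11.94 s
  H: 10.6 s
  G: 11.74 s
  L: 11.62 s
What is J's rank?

Sorted (descending): 12.61, 12.32, 11.94, 11.74, 11.62, 11.28, 11.28, 10.81, 10.6
The 2 values of 11.28 occupy positions 6–7 → each gets rank 7.
J has value 11.94 s → rank 3.

3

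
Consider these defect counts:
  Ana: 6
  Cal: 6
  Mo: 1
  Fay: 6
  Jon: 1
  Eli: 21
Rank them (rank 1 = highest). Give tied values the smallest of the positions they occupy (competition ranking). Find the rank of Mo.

Sorted (descending): 21, 6, 6, 6, 1, 1
The 3 values of 6 occupy positions 2–4 → each gets rank 2.
The 2 values of 1 occupy positions 5–6 → each gets rank 5.
Mo has value 1 → rank 5.

5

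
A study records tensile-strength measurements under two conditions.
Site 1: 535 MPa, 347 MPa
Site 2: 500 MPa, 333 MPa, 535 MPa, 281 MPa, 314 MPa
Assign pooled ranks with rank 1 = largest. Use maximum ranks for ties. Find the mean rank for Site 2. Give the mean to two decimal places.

Sorted (descending): 535, 535, 500, 347, 333, 314, 281
The 2 values of 535 occupy positions 1–2 → each gets rank 2.
Site 2 values → pooled ranks: 500→3, 333→5, 535→2, 281→7, 314→6
Mean rank = (3 + 5 + 2 + 7 + 6) / 5 = 4.60

4.60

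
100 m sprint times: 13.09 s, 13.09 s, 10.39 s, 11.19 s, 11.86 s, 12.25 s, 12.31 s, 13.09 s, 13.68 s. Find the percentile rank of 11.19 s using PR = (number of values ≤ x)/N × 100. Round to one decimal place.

22.2

N = 9.
Strictly below 11.19: 1. Equal to 11.19: 1.
PR = 2/9 × 100 = 22.2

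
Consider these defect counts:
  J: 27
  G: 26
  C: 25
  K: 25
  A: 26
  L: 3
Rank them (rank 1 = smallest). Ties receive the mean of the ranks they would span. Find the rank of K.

2.5

Sorted (ascending): 3, 25, 25, 26, 26, 27
The 2 values of 25 occupy positions 2–3 → average rank (2+3)/2 = 2.5.
The 2 values of 26 occupy positions 4–5 → average rank (4+5)/2 = 4.5.
K has value 25 → rank 2.5.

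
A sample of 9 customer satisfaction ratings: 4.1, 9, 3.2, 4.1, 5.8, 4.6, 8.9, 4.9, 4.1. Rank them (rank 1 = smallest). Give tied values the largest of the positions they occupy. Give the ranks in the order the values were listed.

Sorted (ascending): 3.2, 4.1, 4.1, 4.1, 4.6, 4.9, 5.8, 8.9, 9
The 3 values of 4.1 occupy positions 2–4 → each gets rank 4.

4, 9, 1, 4, 7, 5, 8, 6, 4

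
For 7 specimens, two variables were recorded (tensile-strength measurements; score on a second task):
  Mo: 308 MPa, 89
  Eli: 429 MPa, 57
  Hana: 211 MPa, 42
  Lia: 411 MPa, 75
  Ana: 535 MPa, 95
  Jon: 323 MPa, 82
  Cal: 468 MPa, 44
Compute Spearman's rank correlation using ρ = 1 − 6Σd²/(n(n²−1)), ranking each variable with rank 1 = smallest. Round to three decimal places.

0.286

Ranks of variable 1: 2, 5, 1, 4, 7, 3, 6
Ranks of variable 2: 6, 3, 1, 4, 7, 5, 2
d = r₁ − r₂: -4, 2, 0, 0, 0, -2, 4
d²: 16, 4, 0, 0, 0, 4, 16; Σd² = 40
ρ = 1 − 6·40/(7·48) = 1 − 240/336 = 0.286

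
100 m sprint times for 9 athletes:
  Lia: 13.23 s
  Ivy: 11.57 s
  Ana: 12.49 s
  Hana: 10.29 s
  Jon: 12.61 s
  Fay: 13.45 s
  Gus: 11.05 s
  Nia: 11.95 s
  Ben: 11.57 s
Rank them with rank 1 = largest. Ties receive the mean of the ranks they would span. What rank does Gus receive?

8

Sorted (descending): 13.45, 13.23, 12.61, 12.49, 11.95, 11.57, 11.57, 11.05, 10.29
The 2 values of 11.57 occupy positions 6–7 → average rank (6+7)/2 = 6.5.
Gus has value 11.05 s → rank 8.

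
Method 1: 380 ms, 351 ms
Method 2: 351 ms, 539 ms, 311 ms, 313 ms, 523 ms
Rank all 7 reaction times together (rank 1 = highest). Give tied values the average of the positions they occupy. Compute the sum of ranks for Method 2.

Sorted (descending): 539, 523, 380, 351, 351, 313, 311
The 2 values of 351 occupy positions 4–5 → average rank (4+5)/2 = 4.5.
Method 2 values → pooled ranks: 351→4.5, 539→1, 311→7, 313→6, 523→2
Rank sum = 4.5 + 1 + 7 + 6 + 2 = 20.5

20.5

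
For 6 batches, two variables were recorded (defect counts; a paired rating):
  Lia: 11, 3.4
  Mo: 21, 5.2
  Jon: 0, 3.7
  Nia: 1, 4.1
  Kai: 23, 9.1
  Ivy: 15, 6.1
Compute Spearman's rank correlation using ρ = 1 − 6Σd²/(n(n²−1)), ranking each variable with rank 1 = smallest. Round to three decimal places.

Ranks of variable 1: 3, 5, 1, 2, 6, 4
Ranks of variable 2: 1, 4, 2, 3, 6, 5
d = r₁ − r₂: 2, 1, -1, -1, 0, -1
d²: 4, 1, 1, 1, 0, 1; Σd² = 8
ρ = 1 − 6·8/(6·35) = 1 − 48/210 = 0.771

0.771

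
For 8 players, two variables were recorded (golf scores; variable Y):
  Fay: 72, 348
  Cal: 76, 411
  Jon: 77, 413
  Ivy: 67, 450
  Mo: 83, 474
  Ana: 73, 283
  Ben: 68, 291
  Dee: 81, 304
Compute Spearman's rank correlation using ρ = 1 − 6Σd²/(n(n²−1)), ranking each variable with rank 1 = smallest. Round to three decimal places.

0.262

Ranks of variable 1: 3, 5, 6, 1, 8, 4, 2, 7
Ranks of variable 2: 4, 5, 6, 7, 8, 1, 2, 3
d = r₁ − r₂: -1, 0, 0, -6, 0, 3, 0, 4
d²: 1, 0, 0, 36, 0, 9, 0, 16; Σd² = 62
ρ = 1 − 6·62/(8·63) = 1 − 372/504 = 0.262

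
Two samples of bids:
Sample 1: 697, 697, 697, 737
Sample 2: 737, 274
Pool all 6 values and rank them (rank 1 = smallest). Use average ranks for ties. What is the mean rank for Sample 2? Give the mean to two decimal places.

Sorted (ascending): 274, 697, 697, 697, 737, 737
The 3 values of 697 occupy positions 2–4 → average rank 3.
The 2 values of 737 occupy positions 5–6 → average rank (5+6)/2 = 5.5.
Sample 2 values → pooled ranks: 737→5.5, 274→1
Mean rank = (5.5 + 1) / 2 = 3.25

3.25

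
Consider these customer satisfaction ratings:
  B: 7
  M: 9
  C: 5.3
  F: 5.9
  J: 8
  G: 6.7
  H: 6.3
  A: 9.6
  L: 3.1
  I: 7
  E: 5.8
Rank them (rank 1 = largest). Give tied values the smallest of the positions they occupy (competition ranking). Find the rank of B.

Sorted (descending): 9.6, 9, 8, 7, 7, 6.7, 6.3, 5.9, 5.8, 5.3, 3.1
The 2 values of 7 occupy positions 4–5 → each gets rank 4.
B has value 7 → rank 4.

4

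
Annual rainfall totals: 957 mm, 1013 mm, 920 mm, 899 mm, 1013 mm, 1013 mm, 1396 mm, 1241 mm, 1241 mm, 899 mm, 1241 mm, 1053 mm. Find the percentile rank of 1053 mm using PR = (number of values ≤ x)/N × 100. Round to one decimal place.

66.7

N = 12.
Strictly below 1053: 7. Equal to 1053: 1.
PR = 8/12 × 100 = 66.7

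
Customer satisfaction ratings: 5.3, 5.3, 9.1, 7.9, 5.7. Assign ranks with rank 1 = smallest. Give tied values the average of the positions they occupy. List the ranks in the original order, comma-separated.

Sorted (ascending): 5.3, 5.3, 5.7, 7.9, 9.1
The 2 values of 5.3 occupy positions 1–2 → average rank (1+2)/2 = 1.5.

1.5, 1.5, 5, 4, 3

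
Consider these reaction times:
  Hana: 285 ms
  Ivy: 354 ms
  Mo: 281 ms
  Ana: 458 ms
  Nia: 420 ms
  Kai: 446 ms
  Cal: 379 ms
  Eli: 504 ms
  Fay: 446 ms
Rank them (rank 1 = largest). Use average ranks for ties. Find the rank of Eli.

1

Sorted (descending): 504, 458, 446, 446, 420, 379, 354, 285, 281
The 2 values of 446 occupy positions 3–4 → average rank (3+4)/2 = 3.5.
Eli has value 504 ms → rank 1.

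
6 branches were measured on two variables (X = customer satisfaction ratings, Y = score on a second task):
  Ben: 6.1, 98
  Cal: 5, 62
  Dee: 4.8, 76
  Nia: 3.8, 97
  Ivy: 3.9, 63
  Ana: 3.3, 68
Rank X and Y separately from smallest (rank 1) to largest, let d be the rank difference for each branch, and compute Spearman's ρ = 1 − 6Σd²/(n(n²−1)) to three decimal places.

0.143

Ranks of variable 1: 6, 5, 4, 2, 3, 1
Ranks of variable 2: 6, 1, 4, 5, 2, 3
d = r₁ − r₂: 0, 4, 0, -3, 1, -2
d²: 0, 16, 0, 9, 1, 4; Σd² = 30
ρ = 1 − 6·30/(6·35) = 1 − 180/210 = 0.143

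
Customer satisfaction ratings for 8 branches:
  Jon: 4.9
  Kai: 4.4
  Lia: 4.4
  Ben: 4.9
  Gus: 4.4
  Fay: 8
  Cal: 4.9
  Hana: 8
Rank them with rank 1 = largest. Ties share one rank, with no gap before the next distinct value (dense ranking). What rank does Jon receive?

2

Sorted (descending): 8, 8, 4.9, 4.9, 4.9, 4.4, 4.4, 4.4
The 2 values of 8 share dense rank 1.
The 3 values of 4.9 share dense rank 2.
The 3 values of 4.4 share dense rank 3.
Jon has value 4.9 → rank 2.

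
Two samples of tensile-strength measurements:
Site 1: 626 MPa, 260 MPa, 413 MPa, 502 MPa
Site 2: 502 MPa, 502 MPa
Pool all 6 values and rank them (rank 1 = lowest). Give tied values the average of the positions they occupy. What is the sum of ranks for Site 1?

Sorted (ascending): 260, 413, 502, 502, 502, 626
The 3 values of 502 occupy positions 3–5 → average rank 4.
Site 1 values → pooled ranks: 626→6, 260→1, 413→2, 502→4
Rank sum = 6 + 1 + 2 + 4 = 13

13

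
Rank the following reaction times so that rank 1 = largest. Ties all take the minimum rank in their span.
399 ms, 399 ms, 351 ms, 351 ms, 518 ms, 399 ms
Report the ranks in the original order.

2, 2, 5, 5, 1, 2

Sorted (descending): 518, 399, 399, 399, 351, 351
The 3 values of 399 occupy positions 2–4 → each gets rank 2.
The 2 values of 351 occupy positions 5–6 → each gets rank 5.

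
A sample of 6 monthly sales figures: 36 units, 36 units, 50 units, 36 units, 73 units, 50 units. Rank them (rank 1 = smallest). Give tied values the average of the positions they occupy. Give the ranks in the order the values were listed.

Sorted (ascending): 36, 36, 36, 50, 50, 73
The 3 values of 36 occupy positions 1–3 → average rank 2.
The 2 values of 50 occupy positions 4–5 → average rank (4+5)/2 = 4.5.

2, 2, 4.5, 2, 6, 4.5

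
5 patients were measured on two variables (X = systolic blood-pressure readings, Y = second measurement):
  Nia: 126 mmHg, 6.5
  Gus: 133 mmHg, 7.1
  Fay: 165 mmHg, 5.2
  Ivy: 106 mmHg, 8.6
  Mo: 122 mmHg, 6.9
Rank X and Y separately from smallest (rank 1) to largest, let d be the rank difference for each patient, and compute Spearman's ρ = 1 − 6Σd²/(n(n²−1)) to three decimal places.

-0.700

Ranks of variable 1: 3, 4, 5, 1, 2
Ranks of variable 2: 2, 4, 1, 5, 3
d = r₁ − r₂: 1, 0, 4, -4, -1
d²: 1, 0, 16, 16, 1; Σd² = 34
ρ = 1 − 6·34/(5·24) = 1 − 204/120 = -0.700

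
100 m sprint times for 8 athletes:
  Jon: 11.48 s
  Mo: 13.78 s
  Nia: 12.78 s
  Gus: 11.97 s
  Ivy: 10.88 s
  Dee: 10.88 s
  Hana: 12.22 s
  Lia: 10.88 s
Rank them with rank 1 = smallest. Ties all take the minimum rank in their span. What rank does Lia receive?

1

Sorted (ascending): 10.88, 10.88, 10.88, 11.48, 11.97, 12.22, 12.78, 13.78
The 3 values of 10.88 occupy positions 1–3 → each gets rank 1.
Lia has value 10.88 s → rank 1.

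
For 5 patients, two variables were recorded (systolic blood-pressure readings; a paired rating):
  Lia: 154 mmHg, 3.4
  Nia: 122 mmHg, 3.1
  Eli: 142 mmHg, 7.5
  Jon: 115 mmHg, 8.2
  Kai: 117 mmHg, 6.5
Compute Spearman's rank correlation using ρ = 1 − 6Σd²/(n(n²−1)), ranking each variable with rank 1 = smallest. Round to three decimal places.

-0.500

Ranks of variable 1: 5, 3, 4, 1, 2
Ranks of variable 2: 2, 1, 4, 5, 3
d = r₁ − r₂: 3, 2, 0, -4, -1
d²: 9, 4, 0, 16, 1; Σd² = 30
ρ = 1 − 6·30/(5·24) = 1 − 180/120 = -0.500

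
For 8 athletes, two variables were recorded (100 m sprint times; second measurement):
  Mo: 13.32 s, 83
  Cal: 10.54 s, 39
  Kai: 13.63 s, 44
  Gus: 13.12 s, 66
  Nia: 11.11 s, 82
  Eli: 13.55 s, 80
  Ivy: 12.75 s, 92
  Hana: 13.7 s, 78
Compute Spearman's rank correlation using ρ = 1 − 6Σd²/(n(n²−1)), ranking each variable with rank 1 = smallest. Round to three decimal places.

-0.048

Ranks of variable 1: 5, 1, 7, 4, 2, 6, 3, 8
Ranks of variable 2: 7, 1, 2, 3, 6, 5, 8, 4
d = r₁ − r₂: -2, 0, 5, 1, -4, 1, -5, 4
d²: 4, 0, 25, 1, 16, 1, 25, 16; Σd² = 88
ρ = 1 − 6·88/(8·63) = 1 − 528/504 = -0.048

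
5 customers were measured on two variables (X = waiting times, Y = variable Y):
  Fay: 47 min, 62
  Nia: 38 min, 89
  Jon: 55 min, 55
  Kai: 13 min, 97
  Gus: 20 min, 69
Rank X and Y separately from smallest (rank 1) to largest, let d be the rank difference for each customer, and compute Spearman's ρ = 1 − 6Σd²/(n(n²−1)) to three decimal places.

-0.900

Ranks of variable 1: 4, 3, 5, 1, 2
Ranks of variable 2: 2, 4, 1, 5, 3
d = r₁ − r₂: 2, -1, 4, -4, -1
d²: 4, 1, 16, 16, 1; Σd² = 38
ρ = 1 − 6·38/(5·24) = 1 − 228/120 = -0.900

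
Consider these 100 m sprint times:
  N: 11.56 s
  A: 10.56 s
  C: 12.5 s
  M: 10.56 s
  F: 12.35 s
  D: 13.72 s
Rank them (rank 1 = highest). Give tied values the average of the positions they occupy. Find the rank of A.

5.5

Sorted (descending): 13.72, 12.5, 12.35, 11.56, 10.56, 10.56
The 2 values of 10.56 occupy positions 5–6 → average rank (5+6)/2 = 5.5.
A has value 10.56 s → rank 5.5.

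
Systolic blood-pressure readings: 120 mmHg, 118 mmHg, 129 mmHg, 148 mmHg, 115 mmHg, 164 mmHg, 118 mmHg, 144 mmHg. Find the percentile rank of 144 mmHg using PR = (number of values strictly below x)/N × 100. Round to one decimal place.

N = 8.
Strictly below 144: 5. Equal to 144: 1.
PR = 5/8 × 100 = 62.5

62.5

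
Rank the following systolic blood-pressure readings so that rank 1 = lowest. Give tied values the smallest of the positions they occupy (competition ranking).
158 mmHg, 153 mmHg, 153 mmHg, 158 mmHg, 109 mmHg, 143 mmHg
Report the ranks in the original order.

Sorted (ascending): 109, 143, 153, 153, 158, 158
The 2 values of 153 occupy positions 3–4 → each gets rank 3.
The 2 values of 158 occupy positions 5–6 → each gets rank 5.

5, 3, 3, 5, 1, 2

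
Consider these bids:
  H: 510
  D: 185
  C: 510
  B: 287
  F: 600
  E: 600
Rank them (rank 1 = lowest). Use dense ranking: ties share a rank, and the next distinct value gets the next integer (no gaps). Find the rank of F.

4

Sorted (ascending): 185, 287, 510, 510, 600, 600
The 2 values of 510 share dense rank 3.
The 2 values of 600 share dense rank 4.
Remaining distinct values take the next consecutive integers.
F has value 600 → rank 4.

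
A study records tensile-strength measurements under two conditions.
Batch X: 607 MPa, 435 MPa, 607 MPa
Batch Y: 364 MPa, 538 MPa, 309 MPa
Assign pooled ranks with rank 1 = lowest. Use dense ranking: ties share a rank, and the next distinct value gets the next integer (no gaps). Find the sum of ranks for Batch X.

Sorted (ascending): 309, 364, 435, 538, 607, 607
The 2 values of 607 share dense rank 5.
Remaining distinct values take the next consecutive integers.
Batch X values → pooled ranks: 607→5, 435→3, 607→5
Rank sum = 5 + 3 + 5 = 13

13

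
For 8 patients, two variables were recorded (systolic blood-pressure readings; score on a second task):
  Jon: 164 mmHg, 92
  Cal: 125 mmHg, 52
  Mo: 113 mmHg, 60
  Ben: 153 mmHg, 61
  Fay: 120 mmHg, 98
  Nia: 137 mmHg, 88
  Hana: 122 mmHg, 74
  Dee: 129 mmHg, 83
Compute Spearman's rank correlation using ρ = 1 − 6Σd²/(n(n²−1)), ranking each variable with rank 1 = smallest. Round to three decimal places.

0.238

Ranks of variable 1: 8, 4, 1, 7, 2, 6, 3, 5
Ranks of variable 2: 7, 1, 2, 3, 8, 6, 4, 5
d = r₁ − r₂: 1, 3, -1, 4, -6, 0, -1, 0
d²: 1, 9, 1, 16, 36, 0, 1, 0; Σd² = 64
ρ = 1 − 6·64/(8·63) = 1 − 384/504 = 0.238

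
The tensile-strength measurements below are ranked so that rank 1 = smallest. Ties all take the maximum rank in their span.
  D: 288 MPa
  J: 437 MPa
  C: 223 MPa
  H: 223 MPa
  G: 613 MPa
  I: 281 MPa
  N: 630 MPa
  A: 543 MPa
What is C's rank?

2

Sorted (ascending): 223, 223, 281, 288, 437, 543, 613, 630
The 2 values of 223 occupy positions 1–2 → each gets rank 2.
C has value 223 MPa → rank 2.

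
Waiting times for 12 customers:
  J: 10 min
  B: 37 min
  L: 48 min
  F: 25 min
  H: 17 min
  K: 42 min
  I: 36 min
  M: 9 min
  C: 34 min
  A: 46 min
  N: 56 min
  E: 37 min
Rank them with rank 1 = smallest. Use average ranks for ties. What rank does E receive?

7.5

Sorted (ascending): 9, 10, 17, 25, 34, 36, 37, 37, 42, 46, 48, 56
The 2 values of 37 occupy positions 7–8 → average rank (7+8)/2 = 7.5.
E has value 37 min → rank 7.5.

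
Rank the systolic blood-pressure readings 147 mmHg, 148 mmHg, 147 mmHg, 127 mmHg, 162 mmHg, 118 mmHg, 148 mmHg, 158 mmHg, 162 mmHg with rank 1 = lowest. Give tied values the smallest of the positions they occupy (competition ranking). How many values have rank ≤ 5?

Sorted (ascending): 118, 127, 147, 147, 148, 148, 158, 162, 162
The 2 values of 147 occupy positions 3–4 → each gets rank 3.
The 2 values of 148 occupy positions 5–6 → each gets rank 5.
The 2 values of 162 occupy positions 8–9 → each gets rank 8.
Ranks ≤ 5: {1, 2, 3, 3, 5, 5} → 6 values.

6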